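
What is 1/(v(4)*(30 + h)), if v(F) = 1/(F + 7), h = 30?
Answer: 11/60 ≈ 0.18333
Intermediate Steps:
v(F) = 1/(7 + F)
1/(v(4)*(30 + h)) = 1/((30 + 30)/(7 + 4)) = 1/(60/11) = 11/60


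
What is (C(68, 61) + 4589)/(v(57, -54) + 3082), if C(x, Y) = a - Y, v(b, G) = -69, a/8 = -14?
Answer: 192/131 ≈ 1.4656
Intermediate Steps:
a = -112 (a = 8*(-14) = -112)
C(x, Y) = -112 - Y
(C(68, 61) + 4589)/(v(57, -54) + 3082) = ((-112 - 1*61) + 4589)/(-69 + 3082) = ((-112 - 61) + 4589)/3013 = (-173 + 4589)*(1/3013) = 4416*(1/3013) = 192/131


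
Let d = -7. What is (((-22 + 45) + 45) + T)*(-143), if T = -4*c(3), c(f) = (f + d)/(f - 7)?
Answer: -9152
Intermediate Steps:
c(f) = 1 (c(f) = (f - 7)/(f - 7) = (-7 + f)/(-7 + f) = 1)
T = -4 (T = -4*1 = -4)
(((-22 + 45) + 45) + T)*(-143) = (((-22 + 45) + 45) - 4)*(-143) = ((23 + 45) - 4)*(-143) = (68 - 4)*(-143) = 64*(-143) = -9152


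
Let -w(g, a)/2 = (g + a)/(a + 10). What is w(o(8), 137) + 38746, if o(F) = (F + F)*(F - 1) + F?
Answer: 5695148/147 ≈ 38743.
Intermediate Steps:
o(F) = F + 2*F*(-1 + F) (o(F) = (2*F)*(-1 + F) + F = 2*F*(-1 + F) + F = F + 2*F*(-1 + F))
w(g, a) = -2*(a + g)/(10 + a) (w(g, a) = -2*(g + a)/(a + 10) = -2*(a + g)/(10 + a))
w(o(8), 137) + 38746 = 2*(-1*137 - 8*(-1 + 2*8))/(10 + 137) + 38746 = 2*(-137 - 8*(-1 + 16))/147 + 38746 = 2*(1/147)*(-137 - 8*15) + 38746 = 2*(1/147)*(-137 - 1*120) + 38746 = 2*(1/147)*(-137 - 120) + 38746 = 2*(1/147)*(-257) + 38746 = -514/147 + 38746 = 5695148/147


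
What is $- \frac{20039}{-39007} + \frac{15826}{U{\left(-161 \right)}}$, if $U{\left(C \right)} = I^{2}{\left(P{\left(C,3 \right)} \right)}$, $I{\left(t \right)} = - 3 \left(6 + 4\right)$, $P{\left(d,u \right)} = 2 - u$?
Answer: $\frac{317679941}{17553150} \approx 18.098$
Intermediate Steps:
$I{\left(t \right)} = -30$ ($I{\left(t \right)} = \left(-3\right) 10 = -30$)
$U{\left(C \right)} = 900$ ($U{\left(C \right)} = \left(-30\right)^{2} = 900$)
$- \frac{20039}{-39007} + \frac{15826}{U{\left(-161 \right)}} = - \frac{20039}{-39007} + \frac{15826}{900} = \left(-20039\right) \left(- \frac{1}{39007}\right) + 15826 \cdot \frac{1}{900} = \frac{20039}{39007} + \frac{7913}{450} = \frac{317679941}{17553150}$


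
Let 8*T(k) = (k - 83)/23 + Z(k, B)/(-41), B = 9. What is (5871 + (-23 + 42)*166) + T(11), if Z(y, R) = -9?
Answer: 68081855/7544 ≈ 9024.6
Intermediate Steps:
T(k) = -799/1886 + k/184 (T(k) = ((k - 83)/23 - 9/(-41))/8 = ((-83 + k)*(1/23) - 9*(-1/41))/8 = ((-83/23 + k/23) + 9/41)/8 = (-3196/943 + k/23)/8 = -799/1886 + k/184)
(5871 + (-23 + 42)*166) + T(11) = (5871 + (-23 + 42)*166) + (-799/1886 + (1/184)*11) = (5871 + 19*166) + (-799/1886 + 11/184) = (5871 + 3154) - 2745/7544 = 9025 - 2745/7544 = 68081855/7544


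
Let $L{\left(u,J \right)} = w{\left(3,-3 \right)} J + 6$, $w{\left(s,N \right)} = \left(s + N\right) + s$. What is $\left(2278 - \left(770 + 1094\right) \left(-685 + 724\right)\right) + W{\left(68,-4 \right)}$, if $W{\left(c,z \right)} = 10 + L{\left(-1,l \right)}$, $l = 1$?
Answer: $-70399$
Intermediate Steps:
$w{\left(s,N \right)} = N + 2 s$ ($w{\left(s,N \right)} = \left(N + s\right) + s = N + 2 s$)
$L{\left(u,J \right)} = 6 + 3 J$ ($L{\left(u,J \right)} = \left(-3 + 2 \cdot 3\right) J + 6 = \left(-3 + 6\right) J + 6 = 3 J + 6 = 6 + 3 J$)
$W{\left(c,z \right)} = 19$ ($W{\left(c,z \right)} = 10 + \left(6 + 3 \cdot 1\right) = 10 + \left(6 + 3\right) = 10 + 9 = 19$)
$\left(2278 - \left(770 + 1094\right) \left(-685 + 724\right)\right) + W{\left(68,-4 \right)} = \left(2278 - \left(770 + 1094\right) \left(-685 + 724\right)\right) + 19 = \left(2278 - 1864 \cdot 39\right) + 19 = \left(2278 - 72696\right) + 19 = -70418 + 19 = -70399$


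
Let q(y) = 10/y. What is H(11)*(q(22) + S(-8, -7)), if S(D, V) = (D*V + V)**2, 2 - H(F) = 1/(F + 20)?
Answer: 1611376/341 ≈ 4725.4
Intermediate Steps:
H(F) = 2 - 1/(20 + F) (H(F) = 2 - 1/(F + 20) = 2 - 1/(20 + F))
S(D, V) = (V + D*V)**2
H(11)*(q(22) + S(-8, -7)) = ((39 + 2*11)/(20 + 11))*(10/22 + (-7)**2*(1 - 8)**2) = ((39 + 22)/31)*(10*(1/22) + 49*(-7)**2) = ((1/31)*61)*(5/11 + 49*49) = 61*(5/11 + 2401)/31 = (61/31)*(26416/11) = 1611376/341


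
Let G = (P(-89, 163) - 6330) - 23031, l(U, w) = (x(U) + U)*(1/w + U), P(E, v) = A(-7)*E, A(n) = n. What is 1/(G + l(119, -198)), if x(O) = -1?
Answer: -99/1454963 ≈ -6.8043e-5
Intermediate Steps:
P(E, v) = -7*E
l(U, w) = (-1 + U)*(U + 1/w) (l(U, w) = (-1 + U)*(1/w + U) = (-1 + U)*(U + 1/w))
G = -28738 (G = (-7*(-89) - 6330) - 23031 = (623 - 6330) - 23031 = -5707 - 23031 = -28738)
1/(G + l(119, -198)) = 1/(-28738 + (-1 + 119 + 119*(-198)*(-1 + 119))/(-198)) = 1/(-28738 - (-1 + 119 + 119*(-198)*118)/198) = 1/(-28738 - (-1 + 119 - 2780316)/198) = 1/(-28738 - 1/198*(-2780198)) = 1/(-28738 + 1390099/99) = 1/(-1454963/99) = -99/1454963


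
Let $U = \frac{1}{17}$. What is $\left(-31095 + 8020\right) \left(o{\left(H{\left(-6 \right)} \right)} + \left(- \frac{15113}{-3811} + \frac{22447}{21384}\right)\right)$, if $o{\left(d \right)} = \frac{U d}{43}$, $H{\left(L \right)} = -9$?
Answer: $- \frac{6877325280173725}{59572423944} \approx -1.1544 \cdot 10^{5}$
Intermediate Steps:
$U = \frac{1}{17} \approx 0.058824$
$o{\left(d \right)} = \frac{d}{731}$ ($o{\left(d \right)} = \frac{\frac{1}{17} d}{43} = \frac{d}{17} \cdot \frac{1}{43} = \frac{d}{731}$)
$\left(-31095 + 8020\right) \left(o{\left(H{\left(-6 \right)} \right)} + \left(- \frac{15113}{-3811} + \frac{22447}{21384}\right)\right) = \left(-31095 + 8020\right) \left(\frac{1}{731} \left(-9\right) + \left(- \frac{15113}{-3811} + \frac{22447}{21384}\right)\right) = - 23075 \left(- \frac{9}{731} + \left(\left(-15113\right) \left(- \frac{1}{3811}\right) + 22447 \cdot \frac{1}{21384}\right)\right) = - 23075 \left(- \frac{9}{731} + \left(\frac{15113}{3811} + \frac{22447}{21384}\right)\right) = - 23075 \left(- \frac{9}{731} + \frac{408721909}{81494424}\right) = \left(-23075\right) \frac{298042265663}{59572423944} = - \frac{6877325280173725}{59572423944}$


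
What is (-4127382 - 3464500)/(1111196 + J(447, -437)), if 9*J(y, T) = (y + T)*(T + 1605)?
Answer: -34163469/5006222 ≈ -6.8242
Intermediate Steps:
J(y, T) = (1605 + T)*(T + y)/9 (J(y, T) = ((y + T)*(T + 1605))/9 = ((T + y)*(1605 + T))/9 = ((1605 + T)*(T + y))/9 = (1605 + T)*(T + y)/9)
(-4127382 - 3464500)/(1111196 + J(447, -437)) = (-4127382 - 3464500)/(1111196 + ((1/9)*(-437)**2 + (535/3)*(-437) + (535/3)*447 + (1/9)*(-437)*447)) = -7591882/(1111196 + ((1/9)*190969 - 233795/3 + 79715 - 65113/3)) = -7591882/(1111196 + (190969/9 - 233795/3 + 79715 - 65113/3)) = -7591882/(1111196 + 11680/9) = -7591882/10012444/9 = -7591882*9/10012444 = -34163469/5006222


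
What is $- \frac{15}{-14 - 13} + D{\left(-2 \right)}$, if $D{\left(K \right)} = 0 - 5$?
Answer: $- \frac{40}{9} \approx -4.4444$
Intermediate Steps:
$D{\left(K \right)} = -5$ ($D{\left(K \right)} = 0 - 5 = -5$)
$- \frac{15}{-14 - 13} + D{\left(-2 \right)} = - \frac{15}{-14 - 13} - 5 = - \frac{15}{-27} - 5 = \left(-15\right) \left(- \frac{1}{27}\right) - 5 = \frac{5}{9} - 5 = - \frac{40}{9}$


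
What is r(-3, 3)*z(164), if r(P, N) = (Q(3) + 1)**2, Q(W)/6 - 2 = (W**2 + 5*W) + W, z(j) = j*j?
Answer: 823690000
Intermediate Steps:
z(j) = j**2
Q(W) = 12 + 6*W**2 + 36*W (Q(W) = 12 + 6*((W**2 + 5*W) + W) = 12 + 6*(W**2 + 6*W) = 12 + (6*W**2 + 36*W) = 12 + 6*W**2 + 36*W)
r(P, N) = 30625 (r(P, N) = ((12 + 6*3**2 + 36*3) + 1)**2 = ((12 + 6*9 + 108) + 1)**2 = ((12 + 54 + 108) + 1)**2 = (174 + 1)**2 = 175**2 = 30625)
r(-3, 3)*z(164) = 30625*164**2 = 30625*26896 = 823690000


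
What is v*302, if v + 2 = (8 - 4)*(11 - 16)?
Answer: -6644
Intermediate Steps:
v = -22 (v = -2 + (8 - 4)*(11 - 16) = -2 + 4*(-5) = -2 - 20 = -22)
v*302 = -22*302 = -6644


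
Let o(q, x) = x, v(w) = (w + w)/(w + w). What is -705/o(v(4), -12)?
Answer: 235/4 ≈ 58.750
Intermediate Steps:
v(w) = 1 (v(w) = (2*w)/((2*w)) = (2*w)*(1/(2*w)) = 1)
-705/o(v(4), -12) = -705/(-12) = -705*(-1/12) = 235/4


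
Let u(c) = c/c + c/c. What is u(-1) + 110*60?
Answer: 6602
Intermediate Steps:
u(c) = 2 (u(c) = 1 + 1 = 2)
u(-1) + 110*60 = 2 + 110*60 = 2 + 6600 = 6602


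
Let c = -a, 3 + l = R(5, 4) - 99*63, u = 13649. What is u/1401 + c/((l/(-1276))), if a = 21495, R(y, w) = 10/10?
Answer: -38340939509/8740839 ≈ -4386.4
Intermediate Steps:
R(y, w) = 1 (R(y, w) = 10*(⅒) = 1)
l = -6239 (l = -3 + (1 - 99*63) = -3 + (1 - 6237) = -3 - 6236 = -6239)
c = -21495 (c = -1*21495 = -21495)
u/1401 + c/((l/(-1276))) = 13649/1401 - 21495/((-6239/(-1276))) = 13649*(1/1401) - 21495/((-6239*(-1/1276))) = 13649/1401 - 21495/6239/1276 = 13649/1401 - 21495*1276/6239 = 13649/1401 - 27427620/6239 = -38340939509/8740839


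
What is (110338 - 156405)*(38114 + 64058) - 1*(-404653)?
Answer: -4706352871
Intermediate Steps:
(110338 - 156405)*(38114 + 64058) - 1*(-404653) = -46067*102172 + 404653 = -4706757524 + 404653 = -4706352871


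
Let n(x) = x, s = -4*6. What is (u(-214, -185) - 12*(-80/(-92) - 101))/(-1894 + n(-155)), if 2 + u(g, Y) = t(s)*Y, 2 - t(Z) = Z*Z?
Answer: -823320/15709 ≈ -52.411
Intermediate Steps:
s = -24
t(Z) = 2 - Z**2 (t(Z) = 2 - Z*Z = 2 - Z**2)
u(g, Y) = -2 - 574*Y (u(g, Y) = -2 + (2 - 1*(-24)**2)*Y = -2 + (2 - 1*576)*Y = -2 + (2 - 576)*Y = -2 - 574*Y)
(u(-214, -185) - 12*(-80/(-92) - 101))/(-1894 + n(-155)) = ((-2 - 574*(-185)) - 12*(-80/(-92) - 101))/(-1894 - 155) = ((-2 + 106190) - 12*(-80*(-1/92) - 101))/(-2049) = (106188 - 12*(20/23 - 101))*(-1/2049) = (106188 - 12*(-2303/23))*(-1/2049) = (106188 + 27636/23)*(-1/2049) = (2469960/23)*(-1/2049) = -823320/15709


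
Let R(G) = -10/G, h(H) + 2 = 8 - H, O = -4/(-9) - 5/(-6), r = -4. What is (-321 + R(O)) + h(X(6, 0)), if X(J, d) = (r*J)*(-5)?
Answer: -10185/23 ≈ -442.83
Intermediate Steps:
X(J, d) = 20*J (X(J, d) = -4*J*(-5) = 20*J)
O = 23/18 (O = -4*(-⅑) - 5*(-⅙) = 4/9 + ⅚ = 23/18 ≈ 1.2778)
h(H) = 6 - H (h(H) = -2 + (8 - H) = 6 - H)
(-321 + R(O)) + h(X(6, 0)) = (-321 - 10/23/18) + (6 - 20*6) = (-321 - 10*18/23) + (6 - 1*120) = (-321 - 180/23) + (6 - 120) = -7563/23 - 114 = -10185/23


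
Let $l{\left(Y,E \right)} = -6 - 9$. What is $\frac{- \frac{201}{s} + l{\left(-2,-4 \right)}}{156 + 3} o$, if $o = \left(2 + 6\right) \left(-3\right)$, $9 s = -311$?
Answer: $\frac{22848}{16483} \approx 1.3862$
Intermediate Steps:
$s = - \frac{311}{9}$ ($s = \frac{1}{9} \left(-311\right) = - \frac{311}{9} \approx -34.556$)
$l{\left(Y,E \right)} = -15$
$o = -24$ ($o = 8 \left(-3\right) = -24$)
$\frac{- \frac{201}{s} + l{\left(-2,-4 \right)}}{156 + 3} o = \frac{- \frac{201}{- \frac{311}{9}} - 15}{156 + 3} \left(-24\right) = \frac{\left(-201\right) \left(- \frac{9}{311}\right) - 15}{159} \left(-24\right) = \left(\frac{1809}{311} - 15\right) \frac{1}{159} \left(-24\right) = \left(- \frac{2856}{311}\right) \frac{1}{159} \left(-24\right) = \left(- \frac{952}{16483}\right) \left(-24\right) = \frac{22848}{16483}$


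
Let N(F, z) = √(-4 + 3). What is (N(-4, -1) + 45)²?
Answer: (45 + I)² ≈ 2024.0 + 90.0*I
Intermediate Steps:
N(F, z) = I (N(F, z) = √(-1) = I)
(N(-4, -1) + 45)² = (I + 45)² = (45 + I)²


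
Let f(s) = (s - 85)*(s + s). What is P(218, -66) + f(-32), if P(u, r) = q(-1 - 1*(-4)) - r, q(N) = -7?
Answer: 7547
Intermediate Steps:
P(u, r) = -7 - r
f(s) = 2*s*(-85 + s) (f(s) = (-85 + s)*(2*s) = 2*s*(-85 + s))
P(218, -66) + f(-32) = (-7 - 1*(-66)) + 2*(-32)*(-85 - 32) = (-7 + 66) + 2*(-32)*(-117) = 59 + 7488 = 7547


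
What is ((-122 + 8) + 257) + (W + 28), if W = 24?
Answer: 195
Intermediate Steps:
((-122 + 8) + 257) + (W + 28) = ((-122 + 8) + 257) + (24 + 28) = (-114 + 257) + 52 = 143 + 52 = 195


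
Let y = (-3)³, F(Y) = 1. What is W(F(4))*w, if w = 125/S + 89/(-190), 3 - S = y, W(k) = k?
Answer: 1054/285 ≈ 3.6982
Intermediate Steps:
y = -27
S = 30 (S = 3 - 1*(-27) = 3 + 27 = 30)
w = 1054/285 (w = 125/30 + 89/(-190) = 125*(1/30) + 89*(-1/190) = 25/6 - 89/190 = 1054/285 ≈ 3.6982)
W(F(4))*w = 1*(1054/285) = 1054/285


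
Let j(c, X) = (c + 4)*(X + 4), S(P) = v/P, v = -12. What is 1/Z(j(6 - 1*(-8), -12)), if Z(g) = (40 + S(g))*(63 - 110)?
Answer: -12/22607 ≈ -0.00053081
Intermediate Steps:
S(P) = -12/P
j(c, X) = (4 + X)*(4 + c) (j(c, X) = (4 + c)*(4 + X) = (4 + X)*(4 + c))
Z(g) = -1880 + 564/g (Z(g) = (40 - 12/g)*(63 - 110) = (40 - 12/g)*(-47) = -1880 + 564/g)
1/Z(j(6 - 1*(-8), -12)) = 1/(-1880 + 564/(16 + 4*(-12) + 4*(6 - 1*(-8)) - 12*(6 - 1*(-8)))) = 1/(-1880 + 564/(16 - 48 + 4*(6 + 8) - 12*(6 + 8))) = 1/(-1880 + 564/(16 - 48 + 4*14 - 12*14)) = 1/(-1880 + 564/(16 - 48 + 56 - 168)) = 1/(-1880 + 564/(-144)) = 1/(-1880 + 564*(-1/144)) = 1/(-1880 - 47/12) = 1/(-22607/12) = -12/22607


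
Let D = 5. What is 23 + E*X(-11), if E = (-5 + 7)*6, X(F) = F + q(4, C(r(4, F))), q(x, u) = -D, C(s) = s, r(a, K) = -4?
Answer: -169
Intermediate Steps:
q(x, u) = -5 (q(x, u) = -1*5 = -5)
X(F) = -5 + F (X(F) = F - 5 = -5 + F)
E = 12 (E = 2*6 = 12)
23 + E*X(-11) = 23 + 12*(-5 - 11) = 23 + 12*(-16) = 23 - 192 = -169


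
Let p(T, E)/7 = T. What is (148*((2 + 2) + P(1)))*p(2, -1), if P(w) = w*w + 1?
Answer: 12432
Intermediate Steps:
P(w) = 1 + w² (P(w) = w² + 1 = 1 + w²)
p(T, E) = 7*T
(148*((2 + 2) + P(1)))*p(2, -1) = (148*((2 + 2) + (1 + 1²)))*(7*2) = (148*(4 + (1 + 1)))*14 = (148*(4 + 2))*14 = (148*6)*14 = 888*14 = 12432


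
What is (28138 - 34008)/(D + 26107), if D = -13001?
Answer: -2935/6553 ≈ -0.44789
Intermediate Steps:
(28138 - 34008)/(D + 26107) = (28138 - 34008)/(-13001 + 26107) = -5870/13106 = -5870*1/13106 = -2935/6553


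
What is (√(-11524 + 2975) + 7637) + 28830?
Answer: 36467 + I*√8549 ≈ 36467.0 + 92.461*I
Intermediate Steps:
(√(-11524 + 2975) + 7637) + 28830 = (√(-8549) + 7637) + 28830 = (I*√8549 + 7637) + 28830 = (7637 + I*√8549) + 28830 = 36467 + I*√8549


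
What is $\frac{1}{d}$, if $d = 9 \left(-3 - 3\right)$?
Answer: $- \frac{1}{54} \approx -0.018519$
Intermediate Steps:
$d = -54$ ($d = 9 \left(-6\right) = -54$)
$\frac{1}{d} = \frac{1}{-54} = - \frac{1}{54}$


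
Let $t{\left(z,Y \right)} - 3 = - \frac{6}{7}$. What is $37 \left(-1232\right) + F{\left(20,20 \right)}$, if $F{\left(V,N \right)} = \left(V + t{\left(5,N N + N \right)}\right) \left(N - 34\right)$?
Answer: $-45894$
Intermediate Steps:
$t{\left(z,Y \right)} = \frac{15}{7}$ ($t{\left(z,Y \right)} = 3 - \frac{6}{7} = \frac{15}{7}$)
$F{\left(V,N \right)} = \left(-34 + N\right) \left(\frac{15}{7} + V\right)$ ($F{\left(V,N \right)} = \left(V + \frac{15}{7}\right) \left(N - 34\right) = \left(\frac{15}{7} + V\right) \left(-34 + N\right) = \left(-34 + N\right) \left(\frac{15}{7} + V\right)$)
$37 \left(-1232\right) + F{\left(20,20 \right)} = 37 \left(-1232\right) + \left(- \frac{510}{7} - 680 + \frac{15}{7} \cdot 20 + 20 \cdot 20\right) = -45584 + \left(- \frac{510}{7} - 680 + \frac{300}{7} + 400\right) = -45584 - 310 = -45894$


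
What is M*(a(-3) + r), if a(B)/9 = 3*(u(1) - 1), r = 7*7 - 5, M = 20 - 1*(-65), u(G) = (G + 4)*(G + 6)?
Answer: 81770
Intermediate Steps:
u(G) = (4 + G)*(6 + G)
M = 85 (M = 20 + 65 = 85)
r = 44 (r = 49 - 5 = 44)
a(B) = 918 (a(B) = 9*(3*((24 + 1² + 10*1) - 1)) = 9*(3*((24 + 1 + 10) - 1)) = 9*(3*(35 - 1)) = 9*(3*34) = 9*102 = 918)
M*(a(-3) + r) = 85*(918 + 44) = 85*962 = 81770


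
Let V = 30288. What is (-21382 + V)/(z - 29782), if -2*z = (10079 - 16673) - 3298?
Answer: -4453/12418 ≈ -0.35859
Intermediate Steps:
z = 4946 (z = -((10079 - 16673) - 3298)/2 = -(-6594 - 3298)/2 = -½*(-9892) = 4946)
(-21382 + V)/(z - 29782) = (-21382 + 30288)/(4946 - 29782) = 8906/(-24836) = 8906*(-1/24836) = -4453/12418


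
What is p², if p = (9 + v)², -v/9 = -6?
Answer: 15752961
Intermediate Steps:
v = 54 (v = -9*(-6) = 54)
p = 3969 (p = (9 + 54)² = 63² = 3969)
p² = 3969² = 15752961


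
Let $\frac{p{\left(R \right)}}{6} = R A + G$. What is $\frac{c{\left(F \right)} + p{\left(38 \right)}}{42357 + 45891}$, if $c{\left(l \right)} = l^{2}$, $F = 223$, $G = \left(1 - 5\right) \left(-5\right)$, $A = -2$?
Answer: $\frac{49393}{88248} \approx 0.55971$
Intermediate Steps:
$G = 20$ ($G = \left(-4\right) \left(-5\right) = 20$)
$p{\left(R \right)} = 120 - 12 R$ ($p{\left(R \right)} = 6 \left(R \left(-2\right) + 20\right) = 6 \left(- 2 R + 20\right) = 6 \left(20 - 2 R\right) = 120 - 12 R$)
$\frac{c{\left(F \right)} + p{\left(38 \right)}}{42357 + 45891} = \frac{223^{2} + \left(120 - 456\right)}{42357 + 45891} = \frac{49729 + \left(120 - 456\right)}{88248} = \left(49729 - 336\right) \frac{1}{88248} = 49393 \cdot \frac{1}{88248} = \frac{49393}{88248}$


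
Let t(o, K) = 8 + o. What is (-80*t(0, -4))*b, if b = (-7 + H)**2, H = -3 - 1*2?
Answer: -92160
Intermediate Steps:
H = -5 (H = -3 - 2 = -5)
b = 144 (b = (-7 - 5)**2 = (-12)**2 = 144)
(-80*t(0, -4))*b = -80*(8 + 0)*144 = -80*8*144 = -640*144 = -92160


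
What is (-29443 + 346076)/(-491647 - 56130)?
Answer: -316633/547777 ≈ -0.57803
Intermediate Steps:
(-29443 + 346076)/(-491647 - 56130) = 316633/(-547777) = 316633*(-1/547777) = -316633/547777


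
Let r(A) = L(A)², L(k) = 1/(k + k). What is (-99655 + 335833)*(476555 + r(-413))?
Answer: 38395698264845109/341138 ≈ 1.1255e+11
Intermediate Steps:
L(k) = 1/(2*k)
r(A) = 1/(4*A²) (r(A) = (1/(2*A))² = 1/(4*A²))
(-99655 + 335833)*(476555 + r(-413)) = (-99655 + 335833)*(476555 + (¼)/(-413)²) = 236178*(476555 + (¼)*(1/170569)) = 236178*(476555 + 1/682276) = 236178*(325142039181/682276) = 38395698264845109/341138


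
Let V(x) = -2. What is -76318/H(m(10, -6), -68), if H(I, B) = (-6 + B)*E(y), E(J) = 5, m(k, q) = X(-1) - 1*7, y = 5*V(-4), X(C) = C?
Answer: 38159/185 ≈ 206.26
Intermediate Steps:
y = -10 (y = 5*(-2) = -10)
m(k, q) = -8 (m(k, q) = -1 - 1*7 = -1 - 7 = -8)
H(I, B) = -30 + 5*B (H(I, B) = (-6 + B)*5 = -30 + 5*B)
-76318/H(m(10, -6), -68) = -76318/(-30 + 5*(-68)) = -76318/(-30 - 340) = -76318/(-370) = -76318*(-1/370) = 38159/185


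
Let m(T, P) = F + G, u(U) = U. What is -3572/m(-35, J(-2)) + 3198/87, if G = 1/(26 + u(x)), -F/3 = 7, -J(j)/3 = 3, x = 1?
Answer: 1700116/8207 ≈ 207.15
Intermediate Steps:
J(j) = -9 (J(j) = -3*3 = -9)
F = -21 (F = -3*7 = -21)
G = 1/27 (G = 1/(26 + 1) = 1/27 ≈ 0.037037)
m(T, P) = -566/27 (m(T, P) = -21 + 1/27 = -566/27)
-3572/m(-35, J(-2)) + 3198/87 = -3572/(-566/27) + 3198/87 = -3572*(-27/566) + 3198*(1/87) = 48222/283 + 1066/29 = 1700116/8207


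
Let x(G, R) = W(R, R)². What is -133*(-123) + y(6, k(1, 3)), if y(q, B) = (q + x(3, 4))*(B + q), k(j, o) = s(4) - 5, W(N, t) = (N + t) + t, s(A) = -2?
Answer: 16209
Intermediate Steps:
W(N, t) = N + 2*t
k(j, o) = -7 (k(j, o) = -2 - 5 = -7)
x(G, R) = 9*R² (x(G, R) = (R + 2*R)² = (3*R)² = 9*R²)
y(q, B) = (144 + q)*(B + q) (y(q, B) = (q + 9*4²)*(B + q) = (q + 9*16)*(B + q) = (q + 144)*(B + q) = (144 + q)*(B + q))
-133*(-123) + y(6, k(1, 3)) = -133*(-123) + (6² + 144*(-7) + 144*6 - 7*6) = 16359 + (36 - 1008 + 864 - 42) = 16359 - 150 = 16209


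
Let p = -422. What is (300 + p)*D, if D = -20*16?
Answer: 39040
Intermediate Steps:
D = -320
(300 + p)*D = (300 - 422)*(-320) = -122*(-320) = 39040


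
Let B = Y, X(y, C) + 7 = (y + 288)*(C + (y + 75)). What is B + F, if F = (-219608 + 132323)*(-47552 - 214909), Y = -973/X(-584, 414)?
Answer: 644038141426532/28113 ≈ 2.2909e+10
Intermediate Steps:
X(y, C) = -7 + (288 + y)*(75 + C + y) (X(y, C) = -7 + (y + 288)*(C + (y + 75)) = -7 + (288 + y)*(C + (75 + y)) = -7 + (288 + y)*(75 + C + y))
Y = -973/28113 (Y = -973/(21593 + (-584)² + 288*414 + 363*(-584) + 414*(-584)) = -973/(21593 + 341056 + 119232 - 211992 - 241776) = -973/28113 ≈ -0.034610)
B = -973/28113 ≈ -0.034610
F = 22908908385 (F = -87285*(-262461) = 22908908385)
B + F = -973/28113 + 22908908385 = 644038141426532/28113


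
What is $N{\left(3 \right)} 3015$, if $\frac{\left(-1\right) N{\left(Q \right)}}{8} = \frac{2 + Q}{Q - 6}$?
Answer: $40200$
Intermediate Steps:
$N{\left(Q \right)} = - \frac{8 \left(2 + Q\right)}{-6 + Q}$ ($N{\left(Q \right)} = - 8 \frac{2 + Q}{Q - 6} = - 8 \frac{2 + Q}{-6 + Q} = - \frac{8 \left(2 + Q\right)}{-6 + Q}$)
$N{\left(3 \right)} 3015 = \frac{8 \left(-2 - 3\right)}{-6 + 3} \cdot 3015 = \frac{8 \left(-2 - 3\right)}{-3} \cdot 3015 = 8 \left(- \frac{1}{3}\right) \left(-5\right) 3015 = \frac{40}{3} \cdot 3015 = 40200$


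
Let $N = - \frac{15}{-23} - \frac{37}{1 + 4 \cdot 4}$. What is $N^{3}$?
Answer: $- \frac{211708736}{59776471} \approx -3.5417$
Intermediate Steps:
$N = - \frac{596}{391}$ ($N = \left(-15\right) \left(- \frac{1}{23}\right) - \frac{37}{1 + 16} = \frac{15}{23} - \frac{37}{17} = - \frac{596}{391} \approx -1.5243$)
$N^{3} = \left(- \frac{596}{391}\right)^{3} = - \frac{211708736}{59776471}$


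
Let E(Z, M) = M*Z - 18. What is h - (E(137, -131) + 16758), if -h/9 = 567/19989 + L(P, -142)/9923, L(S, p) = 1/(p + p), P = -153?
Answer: 7553101043749/6259071172 ≈ 1206.7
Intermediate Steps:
E(Z, M) = -18 + M*Z
L(S, p) = 1/(2*p)
h = -1597860855/6259071172 (h = -9*(567/19989 + ((1/2)/(-142))/9923) = -9*(567*(1/19989) + ((1/2)*(-1/142))*(1/9923)) = -9*(63/2221 - 1/284*1/9923) = -9*(63/2221 - 1/2818132) = -9*177540095/6259071172 = -1597860855/6259071172 ≈ -0.25529)
h - (E(137, -131) + 16758) = -1597860855/6259071172 - ((-18 - 131*137) + 16758) = -1597860855/6259071172 - ((-18 - 17947) + 16758) = -1597860855/6259071172 - (-17965 + 16758) = -1597860855/6259071172 - 1*(-1207) = -1597860855/6259071172 + 1207 = 7553101043749/6259071172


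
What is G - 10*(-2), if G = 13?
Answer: 33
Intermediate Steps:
G - 10*(-2) = 13 - 10*(-2) = 13 + 20 = 33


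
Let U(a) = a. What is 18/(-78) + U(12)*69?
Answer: 10761/13 ≈ 827.77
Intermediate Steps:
18/(-78) + U(12)*69 = 18/(-78) + 12*69 = 18*(-1/78) + 828 = -3/13 + 828 = 10761/13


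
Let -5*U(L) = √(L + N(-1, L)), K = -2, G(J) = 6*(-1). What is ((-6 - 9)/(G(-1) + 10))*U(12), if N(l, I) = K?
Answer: 3*√10/4 ≈ 2.3717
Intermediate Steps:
G(J) = -6
N(l, I) = -2
U(L) = -√(-2 + L)/5 (U(L) = -√(L - 2)/5 = -√(-2 + L)/5)
((-6 - 9)/(G(-1) + 10))*U(12) = ((-6 - 9)/(-6 + 10))*(-√(-2 + 12)/5) = (-15/4)*(-√10/5) = (-15*¼)*(-√10/5) = -(-3)*√10/4 = 3*√10/4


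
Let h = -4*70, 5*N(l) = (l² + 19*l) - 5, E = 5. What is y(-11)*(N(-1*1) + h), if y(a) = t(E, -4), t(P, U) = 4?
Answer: -5692/5 ≈ -1138.4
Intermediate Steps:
y(a) = 4
N(l) = -1 + l²/5 + 19*l/5 (N(l) = ((l² + 19*l) - 5)/5 = (-5 + l² + 19*l)/5 = -1 + l²/5 + 19*l/5)
h = -280
y(-11)*(N(-1*1) + h) = 4*((-1 + (-1*1)²/5 + 19*(-1*1)/5) - 280) = 4*((-1 + (⅕)*(-1)² + (19/5)*(-1)) - 280) = 4*((-1 + (⅕)*1 - 19/5) - 280) = 4*((-1 + ⅕ - 19/5) - 280) = 4*(-23/5 - 280) = 4*(-1423/5) = -5692/5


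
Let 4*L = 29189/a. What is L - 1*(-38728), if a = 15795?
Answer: 2446864229/63180 ≈ 38728.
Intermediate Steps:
L = 29189/63180 (L = (29189/15795)/4 = (29189*(1/15795))/4 = (¼)*(29189/15795) = 29189/63180 ≈ 0.46200)
L - 1*(-38728) = 29189/63180 - 1*(-38728) = 29189/63180 + 38728 = 2446864229/63180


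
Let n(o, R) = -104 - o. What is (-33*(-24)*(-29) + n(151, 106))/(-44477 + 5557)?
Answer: 23223/38920 ≈ 0.59669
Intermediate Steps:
(-33*(-24)*(-29) + n(151, 106))/(-44477 + 5557) = (-33*(-24)*(-29) + (-104 - 1*151))/(-44477 + 5557) = (792*(-29) + (-104 - 151))/(-38920) = (-22968 - 255)*(-1/38920) = -23223*(-1/38920) = 23223/38920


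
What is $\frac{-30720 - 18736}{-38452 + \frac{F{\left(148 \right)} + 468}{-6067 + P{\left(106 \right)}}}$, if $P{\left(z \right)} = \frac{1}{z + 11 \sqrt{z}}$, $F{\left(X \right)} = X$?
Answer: $\frac{6956226971479220732}{5408475125067456081} - \frac{20944616 \sqrt{106}}{5408475125067456081} \approx 1.2862$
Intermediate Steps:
$\frac{-30720 - 18736}{-38452 + \frac{F{\left(148 \right)} + 468}{-6067 + P{\left(106 \right)}}} = \frac{-30720 - 18736}{-38452 + \frac{148 + 468}{-6067 + \frac{1}{106 + 11 \sqrt{106}}}} = - \frac{49456}{-38452 + \frac{616}{-6067 + \frac{1}{106 + 11 \sqrt{106}}}}$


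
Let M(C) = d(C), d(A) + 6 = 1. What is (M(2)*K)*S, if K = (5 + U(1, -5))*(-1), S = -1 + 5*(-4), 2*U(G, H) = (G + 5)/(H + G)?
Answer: -1785/4 ≈ -446.25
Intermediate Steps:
d(A) = -5 (d(A) = -6 + 1 = -5)
U(G, H) = (5 + G)/(2*(G + H)) (U(G, H) = ((G + 5)/(H + G))/2 = ((5 + G)/(G + H))/2 = (5 + G)/(2*(G + H)))
M(C) = -5
S = -21 (S = -1 - 20 = -21)
K = -17/4 (K = (5 + (5 + 1)/(2*(1 - 5)))*(-1) = (5 + (½)*6/(-4))*(-1) = (5 + (½)*(-¼)*6)*(-1) = (5 - ¾)*(-1) = (17/4)*(-1) = -17/4 ≈ -4.2500)
(M(2)*K)*S = -5*(-17/4)*(-21) = (85/4)*(-21) = -1785/4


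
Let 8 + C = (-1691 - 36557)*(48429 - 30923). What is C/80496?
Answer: -27898729/3354 ≈ -8318.0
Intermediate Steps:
C = -669569496 (C = -8 + (-1691 - 36557)*(48429 - 30923) = -8 - 38248*17506 = -8 - 669569488 = -669569496)
C/80496 = -669569496/80496 = -669569496*1/80496 = -27898729/3354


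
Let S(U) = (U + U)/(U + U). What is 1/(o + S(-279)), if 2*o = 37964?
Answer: 1/18983 ≈ 5.2679e-5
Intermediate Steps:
o = 18982 (o = (½)*37964 = 18982)
S(U) = 1 (S(U) = (2*U)/((2*U)) = (2*U)*(1/(2*U)) = 1)
1/(o + S(-279)) = 1/(18982 + 1) = 1/18983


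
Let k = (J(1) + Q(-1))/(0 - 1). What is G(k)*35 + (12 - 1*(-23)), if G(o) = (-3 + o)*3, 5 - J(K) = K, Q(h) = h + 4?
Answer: -1015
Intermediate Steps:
Q(h) = 4 + h
J(K) = 5 - K
k = -7 (k = ((5 - 1*1) + (4 - 1))/(0 - 1) = ((5 - 1) + 3)/(-1) = (4 + 3)*(-1) = 7*(-1) = -7)
G(o) = -9 + 3*o
G(k)*35 + (12 - 1*(-23)) = (-9 + 3*(-7))*35 + (12 - 1*(-23)) = (-9 - 21)*35 + (12 + 23) = -30*35 + 35 = -1050 + 35 = -1015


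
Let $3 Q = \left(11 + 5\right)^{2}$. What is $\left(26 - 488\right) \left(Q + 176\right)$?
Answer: $-120736$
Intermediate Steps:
$Q = \frac{256}{3}$ ($Q = \frac{\left(11 + 5\right)^{2}}{3} = \frac{16^{2}}{3} = \frac{1}{3} \cdot 256 = \frac{256}{3} \approx 85.333$)
$\left(26 - 488\right) \left(Q + 176\right) = \left(26 - 488\right) \left(\frac{256}{3} + 176\right) = \left(-462\right) \frac{784}{3} = -120736$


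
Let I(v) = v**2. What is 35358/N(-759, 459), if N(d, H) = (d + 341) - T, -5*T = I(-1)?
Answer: -176790/2089 ≈ -84.629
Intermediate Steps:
T = -1/5 (T = -1/5*(-1)**2 = -1/5*1 = -1/5 ≈ -0.20000)
N(d, H) = 1706/5 + d (N(d, H) = (d + 341) - 1*(-1/5) = (341 + d) + 1/5 = 1706/5 + d)
35358/N(-759, 459) = 35358/(1706/5 - 759) = 35358/(-2089/5) = 35358*(-5/2089) = -176790/2089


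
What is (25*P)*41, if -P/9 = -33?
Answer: 304425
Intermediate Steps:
P = 297 (P = -9*(-33) = 297)
(25*P)*41 = (25*297)*41 = 7425*41 = 304425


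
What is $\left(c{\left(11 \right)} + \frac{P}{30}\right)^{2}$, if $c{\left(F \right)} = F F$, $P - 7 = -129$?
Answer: $\frac{3076516}{225} \approx 13673.0$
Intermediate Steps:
$P = -122$ ($P = 7 - 129 = -122$)
$c{\left(F \right)} = F^{2}$
$\left(c{\left(11 \right)} + \frac{P}{30}\right)^{2} = \left(11^{2} - \frac{122}{30}\right)^{2} = \left(121 - \frac{61}{15}\right)^{2} = \left(\frac{1754}{15}\right)^{2} = \frac{3076516}{225}$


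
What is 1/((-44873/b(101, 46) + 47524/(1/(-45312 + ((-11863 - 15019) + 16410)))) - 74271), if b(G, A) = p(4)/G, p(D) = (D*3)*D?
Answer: -48/127259880349 ≈ -3.7718e-10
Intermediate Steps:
p(D) = 3*D**2 (p(D) = (3*D)*D = 3*D**2)
b(G, A) = 48/G (b(G, A) = (3*4**2)/G = (3*16)/G = 48/G)
1/((-44873/b(101, 46) + 47524/(1/(-45312 + ((-11863 - 15019) + 16410)))) - 74271) = 1/((-44873/(48/101) + 47524/(1/(-45312 + ((-11863 - 15019) + 16410)))) - 74271) = 1/((-44873/(48*(1/101)) + 47524/(1/(-45312 + (-26882 + 16410)))) - 74271) = 1/((-44873/48/101 + 47524/(1/(-45312 - 10472))) - 74271) = 1/((-44873*101/48 + 47524/(1/(-55784))) - 74271) = 1/((-4532173/48 + 47524/(-1/55784)) - 74271) = 1/((-4532173/48 + 47524*(-55784)) - 74271) = 1/((-4532173/48 - 2651078816) - 74271) = 1/(-127256315341/48 - 74271) = 1/(-127259880349/48) = -48/127259880349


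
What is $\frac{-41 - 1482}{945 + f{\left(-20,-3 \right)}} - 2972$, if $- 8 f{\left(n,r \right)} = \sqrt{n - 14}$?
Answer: $- \frac{84976355644}{28576817} - \frac{6092 i \sqrt{34}}{28576817} \approx -2973.6 - 0.001243 i$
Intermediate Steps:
$f{\left(n,r \right)} = - \frac{\sqrt{-14 + n}}{8}$ ($f{\left(n,r \right)} = - \frac{\sqrt{n - 14}}{8} = - \frac{\sqrt{-14 + n}}{8}$)
$\frac{-41 - 1482}{945 + f{\left(-20,-3 \right)}} - 2972 = \frac{-41 - 1482}{945 - \frac{\sqrt{-14 - 20}}{8}} - 2972 = - \frac{1523}{945 - \frac{\sqrt{-34}}{8}} - 2972 = - \frac{1523}{945 - \frac{i \sqrt{34}}{8}} - 2972 = -2972 - \frac{1523}{945 - \frac{i \sqrt{34}}{8}}$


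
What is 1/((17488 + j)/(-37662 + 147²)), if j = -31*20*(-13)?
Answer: -5351/8516 ≈ -0.62835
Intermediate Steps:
j = 8060 (j = -620*(-13) = 8060)
1/((17488 + j)/(-37662 + 147²)) = 1/((17488 + 8060)/(-37662 + 147²)) = 1/(25548/(-37662 + 21609)) = 1/(25548/(-16053)) = 1/(25548*(-1/16053)) = 1/(-8516/5351) = -5351/8516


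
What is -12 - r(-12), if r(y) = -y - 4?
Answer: -20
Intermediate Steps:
r(y) = -4 - y
-12 - r(-12) = -12 - (-4 - 1*(-12)) = -12 - (-4 + 12) = -12 - 1*8 = -12 - 8 = -20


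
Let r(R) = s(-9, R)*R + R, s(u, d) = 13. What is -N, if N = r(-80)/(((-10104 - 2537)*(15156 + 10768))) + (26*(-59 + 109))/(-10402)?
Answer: 53250652370/426098795521 ≈ 0.12497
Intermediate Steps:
r(R) = 14*R (r(R) = 13*R + R = 14*R)
N = -53250652370/426098795521 (N = (14*(-80))/(((-10104 - 2537)*(15156 + 10768))) + (26*(-59 + 109))/(-10402) = -1120/((-12641*25924)) + (26*50)*(-1/10402) = -1120/(-327705284) + 1300*(-1/10402) = -1120*(-1/327705284) - 650/5201 = 280/81926321 - 650/5201 = -53250652370/426098795521 ≈ -0.12497)
-N = -1*(-53250652370/426098795521) = 53250652370/426098795521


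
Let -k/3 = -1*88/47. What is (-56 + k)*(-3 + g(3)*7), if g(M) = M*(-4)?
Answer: 206016/47 ≈ 4383.3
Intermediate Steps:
g(M) = -4*M
k = 264/47 (k = -3*(-1*88)/47 = -(-264)/47 = -3*(-88/47) = 264/47 ≈ 5.6170)
(-56 + k)*(-3 + g(3)*7) = (-56 + 264/47)*(-3 - 4*3*7) = -2368*(-3 - 12*7)/47 = -2368*(-3 - 84)/47 = -2368/47*(-87) = 206016/47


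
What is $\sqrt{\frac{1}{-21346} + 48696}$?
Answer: $\frac{\sqrt{22188415940990}}{21346} \approx 220.67$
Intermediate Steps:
$\sqrt{\frac{1}{-21346} + 48696} = \sqrt{- \frac{1}{21346} + 48696} = \sqrt{\frac{1039464815}{21346}} = \frac{\sqrt{22188415940990}}{21346}$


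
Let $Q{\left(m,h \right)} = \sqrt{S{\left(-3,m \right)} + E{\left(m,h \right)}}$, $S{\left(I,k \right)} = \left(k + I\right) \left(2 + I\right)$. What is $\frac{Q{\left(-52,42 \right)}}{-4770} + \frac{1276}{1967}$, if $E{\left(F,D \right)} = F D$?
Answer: $\frac{1276}{1967} - \frac{i \sqrt{2129}}{4770} \approx 0.6487 - 0.0096732 i$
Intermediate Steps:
$E{\left(F,D \right)} = D F$
$S{\left(I,k \right)} = \left(2 + I\right) \left(I + k\right)$ ($S{\left(I,k \right)} = \left(I + k\right) \left(2 + I\right) = \left(2 + I\right) \left(I + k\right)$)
$Q{\left(m,h \right)} = \sqrt{3 - m + h m}$ ($Q{\left(m,h \right)} = \sqrt{\left(\left(-3\right)^{2} + 2 \left(-3\right) + 2 m - 3 m\right) + h m} = \sqrt{\left(9 - 6 + 2 m - 3 m\right) + h m} = \sqrt{\left(3 - m\right) + h m} = \sqrt{3 - m + h m}$)
$\frac{Q{\left(-52,42 \right)}}{-4770} + \frac{1276}{1967} = \frac{\sqrt{3 - -52 + 42 \left(-52\right)}}{-4770} + \frac{1276}{1967} = \sqrt{3 + 52 - 2184} \left(- \frac{1}{4770}\right) + 1276 \cdot \frac{1}{1967} = \sqrt{-2129} \left(- \frac{1}{4770}\right) + \frac{1276}{1967} = i \sqrt{2129} \left(- \frac{1}{4770}\right) + \frac{1276}{1967} = - \frac{i \sqrt{2129}}{4770} + \frac{1276}{1967} = \frac{1276}{1967} - \frac{i \sqrt{2129}}{4770}$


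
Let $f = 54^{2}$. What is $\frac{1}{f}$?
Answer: $\frac{1}{2916} \approx 0.00034294$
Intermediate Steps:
$f = 2916$
$\frac{1}{f} = \frac{1}{2916}$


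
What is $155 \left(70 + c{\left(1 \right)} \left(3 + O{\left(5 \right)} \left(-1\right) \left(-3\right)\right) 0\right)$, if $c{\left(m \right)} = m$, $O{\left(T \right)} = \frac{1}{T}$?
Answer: $10850$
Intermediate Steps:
$155 \left(70 + c{\left(1 \right)} \left(3 + O{\left(5 \right)} \left(-1\right) \left(-3\right)\right) 0\right) = 155 \left(70 + 1 \left(3 + \frac{1}{5} \left(-1\right) \left(-3\right)\right) 0\right) = 155 \left(70 + 1 \left(3 - - \frac{3}{5}\right) 0\right) = 155 \left(70 + 1 \left(3 + \frac{3}{5}\right) 0\right) = 155 \left(70 + 1 \cdot \frac{18}{5} \cdot 0\right) = 155 \left(70 + \frac{18}{5} \cdot 0\right) = 155 \left(70 + 0\right) = 155 \cdot 70 = 10850$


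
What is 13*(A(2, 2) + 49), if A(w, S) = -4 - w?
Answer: 559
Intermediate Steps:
13*(A(2, 2) + 49) = 13*((-4 - 1*2) + 49) = 13*((-4 - 2) + 49) = 13*(-6 + 49) = 13*43 = 559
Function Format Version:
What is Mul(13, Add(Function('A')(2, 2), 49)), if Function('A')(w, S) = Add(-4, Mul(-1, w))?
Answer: 559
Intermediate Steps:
Mul(13, Add(Function('A')(2, 2), 49)) = Mul(13, Add(Add(-4, Mul(-1, 2)), 49)) = Mul(13, Add(Add(-4, -2), 49)) = Mul(13, Add(-6, 49)) = Mul(13, 43) = 559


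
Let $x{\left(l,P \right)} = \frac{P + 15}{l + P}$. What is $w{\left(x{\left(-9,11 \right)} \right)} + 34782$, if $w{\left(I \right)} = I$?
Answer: $34795$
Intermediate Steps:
$x{\left(l,P \right)} = \frac{15 + P}{P + l}$
$w{\left(x{\left(-9,11 \right)} \right)} + 34782 = \frac{15 + 11}{11 - 9} + 34782 = \frac{1}{2} \cdot 26 + 34782 = 13 + 34782 = 34795$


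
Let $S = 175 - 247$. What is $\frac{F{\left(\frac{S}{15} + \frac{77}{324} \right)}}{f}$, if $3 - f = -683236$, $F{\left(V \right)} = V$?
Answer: $- \frac{7391}{1106847180} \approx -6.6775 \cdot 10^{-6}$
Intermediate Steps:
$S = -72$
$f = 683239$ ($f = 3 - -683236 = 3 + 683236 = 683239$)
$\frac{F{\left(\frac{S}{15} + \frac{77}{324} \right)}}{f} = \frac{- \frac{72}{15} + \frac{77}{324}}{683239} = \left(\left(-72\right) \frac{1}{15} + 77 \cdot \frac{1}{324}\right) \frac{1}{683239} = \left(- \frac{24}{5} + \frac{77}{324}\right) \frac{1}{683239} = \left(- \frac{7391}{1620}\right) \frac{1}{683239} = - \frac{7391}{1106847180}$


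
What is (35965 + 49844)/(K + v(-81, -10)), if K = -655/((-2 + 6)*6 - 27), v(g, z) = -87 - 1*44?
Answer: 257427/262 ≈ 982.55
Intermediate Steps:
v(g, z) = -131 (v(g, z) = -87 - 44 = -131)
K = 655/3 (K = -655/(4*6 - 27) = -655/(24 - 27) = -655/(-3) = -655*(-⅓) = 655/3 ≈ 218.33)
(35965 + 49844)/(K + v(-81, -10)) = (35965 + 49844)/(655/3 - 131) = 85809/(262/3) = 85809*(3/262) = 257427/262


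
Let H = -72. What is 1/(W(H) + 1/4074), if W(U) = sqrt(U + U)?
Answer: 4074/2390036545 - 199169712*I/2390036545 ≈ 1.7046e-6 - 0.083333*I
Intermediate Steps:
W(U) = sqrt(2)*sqrt(U) (W(U) = sqrt(2*U) = sqrt(2)*sqrt(U))
1/(W(H) + 1/4074) = 1/(sqrt(2)*sqrt(-72) + 1/4074) = 1/(sqrt(2)*(6*I*sqrt(2)) + 1/4074) = 1/(12*I + 1/4074) = 1/(1/4074 + 12*I) = 16597476*(1/4074 - 12*I)/2390036545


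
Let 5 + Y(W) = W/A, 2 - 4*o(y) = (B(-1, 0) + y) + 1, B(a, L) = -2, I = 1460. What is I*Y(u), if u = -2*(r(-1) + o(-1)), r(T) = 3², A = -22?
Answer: -65700/11 ≈ -5972.7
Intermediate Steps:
r(T) = 9
o(y) = ¾ - y/4 (o(y) = ½ - ((-2 + y) + 1)/4 = ½ - (-1 + y)/4 = ½ + (¼ - y/4) = ¾ - y/4)
u = -20 (u = -2*(9 + (¾ - ¼*(-1))) = -2*(9 + (¾ + ¼)) = -2*(9 + 1) = -2*10 = -20)
Y(W) = -5 - W/22 (Y(W) = -5 + W/(-22) = -5 + W*(-1/22) = -5 - W/22)
I*Y(u) = 1460*(-5 - 1/22*(-20)) = 1460*(-5 + 10/11) = 1460*(-45/11) = -65700/11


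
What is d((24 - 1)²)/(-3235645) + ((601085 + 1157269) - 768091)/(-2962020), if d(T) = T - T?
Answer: -990263/2962020 ≈ -0.33432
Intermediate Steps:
d(T) = 0
d((24 - 1)²)/(-3235645) + ((601085 + 1157269) - 768091)/(-2962020) = 0/(-3235645) + ((601085 + 1157269) - 768091)/(-2962020) = 0*(-1/3235645) + (1758354 - 768091)*(-1/2962020) = 0 + 990263*(-1/2962020) = 0 - 990263/2962020 = -990263/2962020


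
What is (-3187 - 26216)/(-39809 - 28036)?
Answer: 9801/22615 ≈ 0.43338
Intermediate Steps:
(-3187 - 26216)/(-39809 - 28036) = -29403/(-67845) = -29403*(-1/67845) = 9801/22615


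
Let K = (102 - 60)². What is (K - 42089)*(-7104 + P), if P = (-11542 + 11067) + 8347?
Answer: -30969600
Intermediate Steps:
P = 7872 (P = -475 + 8347 = 7872)
K = 1764 (K = 42² = 1764)
(K - 42089)*(-7104 + P) = (1764 - 42089)*(-7104 + 7872) = -40325*768 = -30969600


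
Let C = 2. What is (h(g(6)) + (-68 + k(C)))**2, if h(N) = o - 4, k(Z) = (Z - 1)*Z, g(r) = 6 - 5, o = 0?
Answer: 4900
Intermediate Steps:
g(r) = 1
k(Z) = Z*(-1 + Z) (k(Z) = (-1 + Z)*Z = Z*(-1 + Z))
h(N) = -4 (h(N) = 0 - 4 = -4)
(h(g(6)) + (-68 + k(C)))**2 = (-4 + (-68 + 2*(-1 + 2)))**2 = (-4 + (-68 + 2*1))**2 = (-4 + (-68 + 2))**2 = (-4 - 66)**2 = (-70)**2 = 4900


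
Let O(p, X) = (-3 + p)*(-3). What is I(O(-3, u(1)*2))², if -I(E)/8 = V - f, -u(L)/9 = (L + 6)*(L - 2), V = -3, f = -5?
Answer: 256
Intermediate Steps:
u(L) = -9*(-2 + L)*(6 + L) (u(L) = -9*(L + 6)*(L - 2) = -9*(6 + L)*(-2 + L) = -9*(-2 + L)*(6 + L))
O(p, X) = 9 - 3*p
I(E) = -16 (I(E) = -8*(-3 - 1*(-5)) = -8*(-3 + 5) = -8*2 = -16)
I(O(-3, u(1)*2))² = (-16)² = 256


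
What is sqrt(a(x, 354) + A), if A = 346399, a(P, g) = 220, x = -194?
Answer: 13*sqrt(2051) ≈ 588.74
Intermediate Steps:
sqrt(a(x, 354) + A) = sqrt(220 + 346399) = sqrt(346619) = 13*sqrt(2051)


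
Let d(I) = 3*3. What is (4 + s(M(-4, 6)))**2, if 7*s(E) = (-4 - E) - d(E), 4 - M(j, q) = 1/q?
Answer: 4489/1764 ≈ 2.5448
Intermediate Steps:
M(j, q) = 4 - 1/q
d(I) = 9
s(E) = -13/7 - E/7 (s(E) = ((-4 - E) - 1*9)/7 = ((-4 - E) - 9)/7 = (-13 - E)/7 = -13/7 - E/7)
(4 + s(M(-4, 6)))**2 = (4 + (-13/7 - (4 - 1/6)/7))**2 = (4 + (-13/7 - 1/7*23/6))**2 = (4 + (-13/7 - 23/42))**2 = (4 - 101/42)**2 = (67/42)**2 = 4489/1764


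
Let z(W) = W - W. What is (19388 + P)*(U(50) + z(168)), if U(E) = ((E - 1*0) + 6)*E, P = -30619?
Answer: -31446800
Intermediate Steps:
z(W) = 0
U(E) = E*(6 + E) (U(E) = ((E + 0) + 6)*E = (E + 6)*E = (6 + E)*E = E*(6 + E))
(19388 + P)*(U(50) + z(168)) = (19388 - 30619)*(50*(6 + 50) + 0) = -11231*(50*56 + 0) = -11231*(2800 + 0) = -11231*2800 = -31446800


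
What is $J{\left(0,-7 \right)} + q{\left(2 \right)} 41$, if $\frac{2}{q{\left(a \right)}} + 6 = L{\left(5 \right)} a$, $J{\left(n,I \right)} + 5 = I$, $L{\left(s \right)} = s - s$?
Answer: $- \frac{77}{3} \approx -25.667$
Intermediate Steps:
$L{\left(s \right)} = 0$
$J{\left(n,I \right)} = -5 + I$
$q{\left(a \right)} = - \frac{1}{3}$ ($q{\left(a \right)} = \frac{2}{-6 + 0 a} = \frac{2}{-6 + 0} = \frac{2}{-6} = 2 \left(- \frac{1}{6}\right) = - \frac{1}{3}$)
$J{\left(0,-7 \right)} + q{\left(2 \right)} 41 = \left(-5 - 7\right) - \frac{41}{3} = -12 - \frac{41}{3} = - \frac{77}{3}$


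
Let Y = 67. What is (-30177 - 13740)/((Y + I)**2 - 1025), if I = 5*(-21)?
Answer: -43917/419 ≈ -104.81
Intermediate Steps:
I = -105
(-30177 - 13740)/((Y + I)**2 - 1025) = (-30177 - 13740)/((67 - 105)**2 - 1025) = -43917/((-38)**2 - 1025) = -43917/(1444 - 1025) = -43917/419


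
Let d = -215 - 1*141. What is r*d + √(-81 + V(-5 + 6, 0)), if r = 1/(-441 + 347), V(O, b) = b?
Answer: 178/47 + 9*I ≈ 3.7872 + 9.0*I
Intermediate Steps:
d = -356 (d = -215 - 141 = -356)
r = -1/94 (r = 1/(-94) = -1/94 ≈ -0.010638)
r*d + √(-81 + V(-5 + 6, 0)) = -1/94*(-356) + √(-81 + 0) = 178/47 + √(-81) = 178/47 + 9*I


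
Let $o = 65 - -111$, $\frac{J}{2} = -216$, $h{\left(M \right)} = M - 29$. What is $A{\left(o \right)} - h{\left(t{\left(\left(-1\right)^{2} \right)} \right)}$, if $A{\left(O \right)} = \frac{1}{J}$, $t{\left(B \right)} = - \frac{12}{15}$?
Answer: $\frac{64363}{2160} \approx 29.798$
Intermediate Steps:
$t{\left(B \right)} = - \frac{4}{5}$ ($t{\left(B \right)} = \left(-12\right) \frac{1}{15} = - \frac{4}{5}$)
$h{\left(M \right)} = -29 + M$ ($h{\left(M \right)} = M - 29 = -29 + M$)
$J = -432$ ($J = 2 \left(-216\right) = -432$)
$o = 176$ ($o = 65 + 111 = 176$)
$A{\left(O \right)} = - \frac{1}{432}$ ($A{\left(O \right)} = \frac{1}{-432} = - \frac{1}{432}$)
$A{\left(o \right)} - h{\left(t{\left(\left(-1\right)^{2} \right)} \right)} = - \frac{1}{432} - \left(-29 - \frac{4}{5}\right) = - \frac{1}{432} - - \frac{149}{5} = - \frac{1}{432} + \frac{149}{5} = \frac{64363}{2160}$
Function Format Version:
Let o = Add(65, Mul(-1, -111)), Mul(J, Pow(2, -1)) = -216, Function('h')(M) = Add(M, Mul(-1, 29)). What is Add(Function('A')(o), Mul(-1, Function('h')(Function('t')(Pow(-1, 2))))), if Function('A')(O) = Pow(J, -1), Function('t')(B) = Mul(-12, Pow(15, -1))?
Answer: Rational(64363, 2160) ≈ 29.798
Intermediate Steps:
Function('t')(B) = Rational(-4, 5) (Function('t')(B) = Mul(-12, Rational(1, 15)) = Rational(-4, 5))
Function('h')(M) = Add(-29, M) (Function('h')(M) = Add(M, -29) = Add(-29, M))
J = -432 (J = Mul(2, -216) = -432)
o = 176 (o = Add(65, 111) = 176)
Function('A')(O) = Rational(-1, 432) (Function('A')(O) = Pow(-432, -1) = Rational(-1, 432))
Add(Function('A')(o), Mul(-1, Function('h')(Function('t')(Pow(-1, 2))))) = Add(Rational(-1, 432), Mul(-1, Add(-29, Rational(-4, 5)))) = Add(Rational(-1, 432), Mul(-1, Rational(-149, 5))) = Add(Rational(-1, 432), Rational(149, 5)) = Rational(64363, 2160)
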